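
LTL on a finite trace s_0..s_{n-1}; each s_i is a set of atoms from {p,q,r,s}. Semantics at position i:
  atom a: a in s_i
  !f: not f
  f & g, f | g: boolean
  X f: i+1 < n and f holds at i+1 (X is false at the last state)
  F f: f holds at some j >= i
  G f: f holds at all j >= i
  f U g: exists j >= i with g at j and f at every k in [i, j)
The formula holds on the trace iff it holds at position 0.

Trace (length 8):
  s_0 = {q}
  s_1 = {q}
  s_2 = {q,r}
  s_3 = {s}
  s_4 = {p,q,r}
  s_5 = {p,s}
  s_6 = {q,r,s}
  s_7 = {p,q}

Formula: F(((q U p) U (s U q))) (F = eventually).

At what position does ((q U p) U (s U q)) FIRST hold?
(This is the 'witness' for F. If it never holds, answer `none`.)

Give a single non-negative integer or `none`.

Answer: 0

Derivation:
s_0={q}: ((q U p) U (s U q))=True (q U p)=False q=True p=False (s U q)=True s=False
s_1={q}: ((q U p) U (s U q))=True (q U p)=False q=True p=False (s U q)=True s=False
s_2={q,r}: ((q U p) U (s U q))=True (q U p)=False q=True p=False (s U q)=True s=False
s_3={s}: ((q U p) U (s U q))=True (q U p)=False q=False p=False (s U q)=True s=True
s_4={p,q,r}: ((q U p) U (s U q))=True (q U p)=True q=True p=True (s U q)=True s=False
s_5={p,s}: ((q U p) U (s U q))=True (q U p)=True q=False p=True (s U q)=True s=True
s_6={q,r,s}: ((q U p) U (s U q))=True (q U p)=True q=True p=False (s U q)=True s=True
s_7={p,q}: ((q U p) U (s U q))=True (q U p)=True q=True p=True (s U q)=True s=False
F(((q U p) U (s U q))) holds; first witness at position 0.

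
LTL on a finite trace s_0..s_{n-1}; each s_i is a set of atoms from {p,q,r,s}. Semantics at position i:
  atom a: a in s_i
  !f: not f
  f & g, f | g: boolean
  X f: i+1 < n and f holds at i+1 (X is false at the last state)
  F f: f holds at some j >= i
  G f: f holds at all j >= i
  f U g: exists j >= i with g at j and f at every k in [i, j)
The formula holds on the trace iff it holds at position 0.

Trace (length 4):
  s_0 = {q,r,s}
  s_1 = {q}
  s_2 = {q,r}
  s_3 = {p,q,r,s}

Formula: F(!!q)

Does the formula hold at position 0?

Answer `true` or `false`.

s_0={q,r,s}: F(!!q)=True !!q=True !q=False q=True
s_1={q}: F(!!q)=True !!q=True !q=False q=True
s_2={q,r}: F(!!q)=True !!q=True !q=False q=True
s_3={p,q,r,s}: F(!!q)=True !!q=True !q=False q=True

Answer: true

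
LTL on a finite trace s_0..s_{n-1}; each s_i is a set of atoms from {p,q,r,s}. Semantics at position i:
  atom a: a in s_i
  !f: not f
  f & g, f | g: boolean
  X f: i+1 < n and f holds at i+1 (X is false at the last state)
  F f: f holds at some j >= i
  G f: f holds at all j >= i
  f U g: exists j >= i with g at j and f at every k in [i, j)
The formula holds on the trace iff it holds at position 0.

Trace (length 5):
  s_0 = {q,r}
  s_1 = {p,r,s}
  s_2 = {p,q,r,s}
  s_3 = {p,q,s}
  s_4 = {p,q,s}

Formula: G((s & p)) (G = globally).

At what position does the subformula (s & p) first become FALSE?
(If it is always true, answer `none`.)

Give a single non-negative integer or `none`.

Answer: 0

Derivation:
s_0={q,r}: (s & p)=False s=False p=False
s_1={p,r,s}: (s & p)=True s=True p=True
s_2={p,q,r,s}: (s & p)=True s=True p=True
s_3={p,q,s}: (s & p)=True s=True p=True
s_4={p,q,s}: (s & p)=True s=True p=True
G((s & p)) holds globally = False
First violation at position 0.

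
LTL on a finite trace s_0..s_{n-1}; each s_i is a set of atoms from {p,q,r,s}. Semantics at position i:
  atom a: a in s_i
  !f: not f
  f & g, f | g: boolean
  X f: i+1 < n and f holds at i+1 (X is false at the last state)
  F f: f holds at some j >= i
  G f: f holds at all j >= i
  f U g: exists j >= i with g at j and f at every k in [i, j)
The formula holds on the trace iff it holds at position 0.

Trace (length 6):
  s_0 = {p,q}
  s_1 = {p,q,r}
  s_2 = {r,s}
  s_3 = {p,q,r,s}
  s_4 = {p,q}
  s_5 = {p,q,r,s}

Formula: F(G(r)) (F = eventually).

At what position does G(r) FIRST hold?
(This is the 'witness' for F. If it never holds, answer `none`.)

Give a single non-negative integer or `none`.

Answer: 5

Derivation:
s_0={p,q}: G(r)=False r=False
s_1={p,q,r}: G(r)=False r=True
s_2={r,s}: G(r)=False r=True
s_3={p,q,r,s}: G(r)=False r=True
s_4={p,q}: G(r)=False r=False
s_5={p,q,r,s}: G(r)=True r=True
F(G(r)) holds; first witness at position 5.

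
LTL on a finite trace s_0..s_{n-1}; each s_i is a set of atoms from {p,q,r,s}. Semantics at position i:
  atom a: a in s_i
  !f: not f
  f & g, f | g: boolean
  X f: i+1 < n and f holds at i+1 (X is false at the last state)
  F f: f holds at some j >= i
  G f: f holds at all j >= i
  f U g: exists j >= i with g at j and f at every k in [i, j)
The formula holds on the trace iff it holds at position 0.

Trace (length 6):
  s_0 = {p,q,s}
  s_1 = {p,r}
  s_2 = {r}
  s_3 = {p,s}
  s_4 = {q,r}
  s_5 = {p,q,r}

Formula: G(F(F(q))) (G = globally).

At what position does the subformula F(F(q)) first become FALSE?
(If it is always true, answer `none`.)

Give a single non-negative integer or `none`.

Answer: none

Derivation:
s_0={p,q,s}: F(F(q))=True F(q)=True q=True
s_1={p,r}: F(F(q))=True F(q)=True q=False
s_2={r}: F(F(q))=True F(q)=True q=False
s_3={p,s}: F(F(q))=True F(q)=True q=False
s_4={q,r}: F(F(q))=True F(q)=True q=True
s_5={p,q,r}: F(F(q))=True F(q)=True q=True
G(F(F(q))) holds globally = True
No violation — formula holds at every position.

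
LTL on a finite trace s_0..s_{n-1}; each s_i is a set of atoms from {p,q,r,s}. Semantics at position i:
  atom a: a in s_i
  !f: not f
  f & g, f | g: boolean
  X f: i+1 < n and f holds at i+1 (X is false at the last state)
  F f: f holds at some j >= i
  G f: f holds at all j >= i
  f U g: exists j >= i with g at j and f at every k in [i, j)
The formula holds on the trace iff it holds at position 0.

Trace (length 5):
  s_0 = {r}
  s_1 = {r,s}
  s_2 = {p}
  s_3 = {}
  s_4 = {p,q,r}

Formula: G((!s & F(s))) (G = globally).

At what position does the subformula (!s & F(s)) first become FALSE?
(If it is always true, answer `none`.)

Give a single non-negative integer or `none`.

s_0={r}: (!s & F(s))=True !s=True s=False F(s)=True
s_1={r,s}: (!s & F(s))=False !s=False s=True F(s)=True
s_2={p}: (!s & F(s))=False !s=True s=False F(s)=False
s_3={}: (!s & F(s))=False !s=True s=False F(s)=False
s_4={p,q,r}: (!s & F(s))=False !s=True s=False F(s)=False
G((!s & F(s))) holds globally = False
First violation at position 1.

Answer: 1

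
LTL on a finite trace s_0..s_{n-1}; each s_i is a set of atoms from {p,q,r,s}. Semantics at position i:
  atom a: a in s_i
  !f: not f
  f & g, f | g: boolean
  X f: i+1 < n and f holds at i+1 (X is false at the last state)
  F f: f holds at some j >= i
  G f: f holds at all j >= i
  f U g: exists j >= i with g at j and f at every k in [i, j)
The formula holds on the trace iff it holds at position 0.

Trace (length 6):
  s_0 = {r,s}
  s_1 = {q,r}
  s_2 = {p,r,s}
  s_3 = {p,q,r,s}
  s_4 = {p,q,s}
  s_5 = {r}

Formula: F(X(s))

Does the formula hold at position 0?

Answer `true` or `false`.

s_0={r,s}: F(X(s))=True X(s)=False s=True
s_1={q,r}: F(X(s))=True X(s)=True s=False
s_2={p,r,s}: F(X(s))=True X(s)=True s=True
s_3={p,q,r,s}: F(X(s))=True X(s)=True s=True
s_4={p,q,s}: F(X(s))=False X(s)=False s=True
s_5={r}: F(X(s))=False X(s)=False s=False

Answer: true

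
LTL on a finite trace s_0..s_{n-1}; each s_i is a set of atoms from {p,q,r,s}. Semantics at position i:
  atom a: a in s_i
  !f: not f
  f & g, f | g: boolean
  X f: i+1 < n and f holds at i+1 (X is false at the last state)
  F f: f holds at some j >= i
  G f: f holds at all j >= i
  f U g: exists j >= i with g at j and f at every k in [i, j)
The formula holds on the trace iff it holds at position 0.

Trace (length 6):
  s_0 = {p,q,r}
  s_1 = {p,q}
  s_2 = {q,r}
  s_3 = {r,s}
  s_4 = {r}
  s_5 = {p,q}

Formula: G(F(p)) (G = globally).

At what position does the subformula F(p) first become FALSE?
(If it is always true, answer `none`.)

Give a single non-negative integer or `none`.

s_0={p,q,r}: F(p)=True p=True
s_1={p,q}: F(p)=True p=True
s_2={q,r}: F(p)=True p=False
s_3={r,s}: F(p)=True p=False
s_4={r}: F(p)=True p=False
s_5={p,q}: F(p)=True p=True
G(F(p)) holds globally = True
No violation — formula holds at every position.

Answer: none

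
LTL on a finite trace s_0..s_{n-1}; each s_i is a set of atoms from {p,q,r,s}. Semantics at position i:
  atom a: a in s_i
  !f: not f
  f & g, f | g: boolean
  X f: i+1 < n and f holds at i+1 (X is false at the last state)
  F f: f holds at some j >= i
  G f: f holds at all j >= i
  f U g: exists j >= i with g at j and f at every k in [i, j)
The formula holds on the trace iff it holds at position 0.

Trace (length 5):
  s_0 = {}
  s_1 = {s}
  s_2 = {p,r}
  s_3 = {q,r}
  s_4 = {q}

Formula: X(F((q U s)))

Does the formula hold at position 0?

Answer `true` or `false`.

Answer: true

Derivation:
s_0={}: X(F((q U s)))=True F((q U s))=True (q U s)=False q=False s=False
s_1={s}: X(F((q U s)))=False F((q U s))=True (q U s)=True q=False s=True
s_2={p,r}: X(F((q U s)))=False F((q U s))=False (q U s)=False q=False s=False
s_3={q,r}: X(F((q U s)))=False F((q U s))=False (q U s)=False q=True s=False
s_4={q}: X(F((q U s)))=False F((q U s))=False (q U s)=False q=True s=False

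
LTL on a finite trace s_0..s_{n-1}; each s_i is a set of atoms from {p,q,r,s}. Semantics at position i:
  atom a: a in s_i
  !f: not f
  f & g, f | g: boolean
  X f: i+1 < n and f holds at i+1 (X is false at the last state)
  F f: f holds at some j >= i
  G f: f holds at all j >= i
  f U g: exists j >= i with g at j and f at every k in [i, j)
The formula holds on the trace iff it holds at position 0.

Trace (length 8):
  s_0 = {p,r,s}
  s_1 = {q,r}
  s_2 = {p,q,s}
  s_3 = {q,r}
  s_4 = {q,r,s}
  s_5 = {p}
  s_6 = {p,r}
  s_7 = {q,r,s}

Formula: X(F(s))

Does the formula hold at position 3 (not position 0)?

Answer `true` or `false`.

s_0={p,r,s}: X(F(s))=True F(s)=True s=True
s_1={q,r}: X(F(s))=True F(s)=True s=False
s_2={p,q,s}: X(F(s))=True F(s)=True s=True
s_3={q,r}: X(F(s))=True F(s)=True s=False
s_4={q,r,s}: X(F(s))=True F(s)=True s=True
s_5={p}: X(F(s))=True F(s)=True s=False
s_6={p,r}: X(F(s))=True F(s)=True s=False
s_7={q,r,s}: X(F(s))=False F(s)=True s=True
Evaluating at position 3: result = True

Answer: true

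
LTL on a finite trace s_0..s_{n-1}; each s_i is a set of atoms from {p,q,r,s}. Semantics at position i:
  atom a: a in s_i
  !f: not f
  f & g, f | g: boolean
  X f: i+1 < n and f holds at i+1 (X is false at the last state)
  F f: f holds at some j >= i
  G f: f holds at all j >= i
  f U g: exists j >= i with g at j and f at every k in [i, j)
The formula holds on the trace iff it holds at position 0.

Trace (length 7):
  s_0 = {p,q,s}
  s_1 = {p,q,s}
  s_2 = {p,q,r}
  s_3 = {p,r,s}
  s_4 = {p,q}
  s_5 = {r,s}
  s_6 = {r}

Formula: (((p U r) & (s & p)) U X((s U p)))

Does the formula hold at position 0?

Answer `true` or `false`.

s_0={p,q,s}: (((p U r) & (s & p)) U X((s U p)))=True ((p U r) & (s & p))=True (p U r)=True p=True r=False (s & p)=True s=True X((s U p))=True (s U p)=True
s_1={p,q,s}: (((p U r) & (s & p)) U X((s U p)))=True ((p U r) & (s & p))=True (p U r)=True p=True r=False (s & p)=True s=True X((s U p))=True (s U p)=True
s_2={p,q,r}: (((p U r) & (s & p)) U X((s U p)))=True ((p U r) & (s & p))=False (p U r)=True p=True r=True (s & p)=False s=False X((s U p))=True (s U p)=True
s_3={p,r,s}: (((p U r) & (s & p)) U X((s U p)))=True ((p U r) & (s & p))=True (p U r)=True p=True r=True (s & p)=True s=True X((s U p))=True (s U p)=True
s_4={p,q}: (((p U r) & (s & p)) U X((s U p)))=False ((p U r) & (s & p))=False (p U r)=True p=True r=False (s & p)=False s=False X((s U p))=False (s U p)=True
s_5={r,s}: (((p U r) & (s & p)) U X((s U p)))=False ((p U r) & (s & p))=False (p U r)=True p=False r=True (s & p)=False s=True X((s U p))=False (s U p)=False
s_6={r}: (((p U r) & (s & p)) U X((s U p)))=False ((p U r) & (s & p))=False (p U r)=True p=False r=True (s & p)=False s=False X((s U p))=False (s U p)=False

Answer: true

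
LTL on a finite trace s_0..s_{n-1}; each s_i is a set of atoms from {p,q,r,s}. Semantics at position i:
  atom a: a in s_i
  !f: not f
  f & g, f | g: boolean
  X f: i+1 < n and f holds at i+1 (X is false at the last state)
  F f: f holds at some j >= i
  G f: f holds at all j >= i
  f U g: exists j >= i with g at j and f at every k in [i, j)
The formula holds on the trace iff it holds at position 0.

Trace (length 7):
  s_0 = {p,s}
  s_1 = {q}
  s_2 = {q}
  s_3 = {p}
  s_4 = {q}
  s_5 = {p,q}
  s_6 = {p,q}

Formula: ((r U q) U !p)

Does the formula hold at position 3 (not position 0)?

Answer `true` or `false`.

s_0={p,s}: ((r U q) U !p)=False (r U q)=False r=False q=False !p=False p=True
s_1={q}: ((r U q) U !p)=True (r U q)=True r=False q=True !p=True p=False
s_2={q}: ((r U q) U !p)=True (r U q)=True r=False q=True !p=True p=False
s_3={p}: ((r U q) U !p)=False (r U q)=False r=False q=False !p=False p=True
s_4={q}: ((r U q) U !p)=True (r U q)=True r=False q=True !p=True p=False
s_5={p,q}: ((r U q) U !p)=False (r U q)=True r=False q=True !p=False p=True
s_6={p,q}: ((r U q) U !p)=False (r U q)=True r=False q=True !p=False p=True
Evaluating at position 3: result = False

Answer: false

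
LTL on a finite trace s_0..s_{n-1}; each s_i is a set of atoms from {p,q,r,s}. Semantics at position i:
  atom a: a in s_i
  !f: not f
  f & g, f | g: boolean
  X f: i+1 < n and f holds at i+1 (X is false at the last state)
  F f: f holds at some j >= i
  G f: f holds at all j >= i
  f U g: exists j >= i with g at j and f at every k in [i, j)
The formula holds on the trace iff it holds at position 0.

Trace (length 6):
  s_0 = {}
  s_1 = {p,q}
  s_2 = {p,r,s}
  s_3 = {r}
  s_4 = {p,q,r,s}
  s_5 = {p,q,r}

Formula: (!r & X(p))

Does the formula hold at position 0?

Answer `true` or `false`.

s_0={}: (!r & X(p))=True !r=True r=False X(p)=True p=False
s_1={p,q}: (!r & X(p))=True !r=True r=False X(p)=True p=True
s_2={p,r,s}: (!r & X(p))=False !r=False r=True X(p)=False p=True
s_3={r}: (!r & X(p))=False !r=False r=True X(p)=True p=False
s_4={p,q,r,s}: (!r & X(p))=False !r=False r=True X(p)=True p=True
s_5={p,q,r}: (!r & X(p))=False !r=False r=True X(p)=False p=True

Answer: true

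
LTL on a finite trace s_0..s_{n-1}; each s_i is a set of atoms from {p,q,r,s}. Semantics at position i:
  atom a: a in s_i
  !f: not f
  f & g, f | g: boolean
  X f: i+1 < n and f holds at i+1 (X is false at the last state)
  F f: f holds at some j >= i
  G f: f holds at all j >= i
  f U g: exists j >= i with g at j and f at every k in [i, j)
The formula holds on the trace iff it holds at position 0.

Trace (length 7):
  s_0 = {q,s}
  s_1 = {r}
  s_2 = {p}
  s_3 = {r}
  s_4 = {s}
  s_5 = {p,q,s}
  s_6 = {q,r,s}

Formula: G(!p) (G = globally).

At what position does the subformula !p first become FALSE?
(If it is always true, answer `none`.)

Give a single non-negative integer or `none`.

s_0={q,s}: !p=True p=False
s_1={r}: !p=True p=False
s_2={p}: !p=False p=True
s_3={r}: !p=True p=False
s_4={s}: !p=True p=False
s_5={p,q,s}: !p=False p=True
s_6={q,r,s}: !p=True p=False
G(!p) holds globally = False
First violation at position 2.

Answer: 2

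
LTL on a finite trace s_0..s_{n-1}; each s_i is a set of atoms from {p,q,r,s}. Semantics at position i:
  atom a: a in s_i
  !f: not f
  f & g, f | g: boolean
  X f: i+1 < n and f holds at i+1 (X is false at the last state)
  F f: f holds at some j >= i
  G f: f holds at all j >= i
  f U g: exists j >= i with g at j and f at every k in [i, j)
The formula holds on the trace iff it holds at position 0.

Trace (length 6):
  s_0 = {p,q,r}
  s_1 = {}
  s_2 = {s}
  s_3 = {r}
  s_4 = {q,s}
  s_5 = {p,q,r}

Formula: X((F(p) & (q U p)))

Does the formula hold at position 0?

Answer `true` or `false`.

Answer: false

Derivation:
s_0={p,q,r}: X((F(p) & (q U p)))=False (F(p) & (q U p))=True F(p)=True p=True (q U p)=True q=True
s_1={}: X((F(p) & (q U p)))=False (F(p) & (q U p))=False F(p)=True p=False (q U p)=False q=False
s_2={s}: X((F(p) & (q U p)))=False (F(p) & (q U p))=False F(p)=True p=False (q U p)=False q=False
s_3={r}: X((F(p) & (q U p)))=True (F(p) & (q U p))=False F(p)=True p=False (q U p)=False q=False
s_4={q,s}: X((F(p) & (q U p)))=True (F(p) & (q U p))=True F(p)=True p=False (q U p)=True q=True
s_5={p,q,r}: X((F(p) & (q U p)))=False (F(p) & (q U p))=True F(p)=True p=True (q U p)=True q=True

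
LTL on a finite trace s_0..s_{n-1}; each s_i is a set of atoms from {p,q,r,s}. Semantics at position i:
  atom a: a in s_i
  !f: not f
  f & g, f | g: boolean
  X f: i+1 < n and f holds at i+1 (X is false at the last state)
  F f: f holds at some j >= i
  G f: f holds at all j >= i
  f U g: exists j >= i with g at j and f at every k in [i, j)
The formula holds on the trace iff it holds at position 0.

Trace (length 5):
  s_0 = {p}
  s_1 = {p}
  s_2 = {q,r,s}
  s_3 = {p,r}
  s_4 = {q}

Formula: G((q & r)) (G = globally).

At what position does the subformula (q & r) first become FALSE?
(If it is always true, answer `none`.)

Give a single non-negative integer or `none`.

s_0={p}: (q & r)=False q=False r=False
s_1={p}: (q & r)=False q=False r=False
s_2={q,r,s}: (q & r)=True q=True r=True
s_3={p,r}: (q & r)=False q=False r=True
s_4={q}: (q & r)=False q=True r=False
G((q & r)) holds globally = False
First violation at position 0.

Answer: 0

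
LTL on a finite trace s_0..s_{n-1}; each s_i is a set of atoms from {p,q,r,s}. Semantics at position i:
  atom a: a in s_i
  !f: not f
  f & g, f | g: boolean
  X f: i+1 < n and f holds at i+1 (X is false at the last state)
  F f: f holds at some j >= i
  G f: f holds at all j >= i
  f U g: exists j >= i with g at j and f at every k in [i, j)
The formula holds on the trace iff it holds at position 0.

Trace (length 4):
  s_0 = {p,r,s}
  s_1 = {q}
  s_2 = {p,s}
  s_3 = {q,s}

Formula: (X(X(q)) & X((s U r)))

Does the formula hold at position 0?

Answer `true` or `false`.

s_0={p,r,s}: (X(X(q)) & X((s U r)))=False X(X(q))=False X(q)=True q=False X((s U r))=False (s U r)=True s=True r=True
s_1={q}: (X(X(q)) & X((s U r)))=False X(X(q))=True X(q)=False q=True X((s U r))=False (s U r)=False s=False r=False
s_2={p,s}: (X(X(q)) & X((s U r)))=False X(X(q))=False X(q)=True q=False X((s U r))=False (s U r)=False s=True r=False
s_3={q,s}: (X(X(q)) & X((s U r)))=False X(X(q))=False X(q)=False q=True X((s U r))=False (s U r)=False s=True r=False

Answer: false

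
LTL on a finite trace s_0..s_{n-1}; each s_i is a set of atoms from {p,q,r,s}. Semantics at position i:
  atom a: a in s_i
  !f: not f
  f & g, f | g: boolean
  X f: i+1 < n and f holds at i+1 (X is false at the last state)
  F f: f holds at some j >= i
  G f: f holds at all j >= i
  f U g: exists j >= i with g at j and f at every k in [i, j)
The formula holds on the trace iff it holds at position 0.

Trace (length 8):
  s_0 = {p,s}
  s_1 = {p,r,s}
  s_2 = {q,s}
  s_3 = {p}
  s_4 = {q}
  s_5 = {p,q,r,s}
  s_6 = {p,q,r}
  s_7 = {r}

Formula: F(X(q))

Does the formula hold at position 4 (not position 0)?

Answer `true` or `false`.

s_0={p,s}: F(X(q))=True X(q)=False q=False
s_1={p,r,s}: F(X(q))=True X(q)=True q=False
s_2={q,s}: F(X(q))=True X(q)=False q=True
s_3={p}: F(X(q))=True X(q)=True q=False
s_4={q}: F(X(q))=True X(q)=True q=True
s_5={p,q,r,s}: F(X(q))=True X(q)=True q=True
s_6={p,q,r}: F(X(q))=False X(q)=False q=True
s_7={r}: F(X(q))=False X(q)=False q=False
Evaluating at position 4: result = True

Answer: true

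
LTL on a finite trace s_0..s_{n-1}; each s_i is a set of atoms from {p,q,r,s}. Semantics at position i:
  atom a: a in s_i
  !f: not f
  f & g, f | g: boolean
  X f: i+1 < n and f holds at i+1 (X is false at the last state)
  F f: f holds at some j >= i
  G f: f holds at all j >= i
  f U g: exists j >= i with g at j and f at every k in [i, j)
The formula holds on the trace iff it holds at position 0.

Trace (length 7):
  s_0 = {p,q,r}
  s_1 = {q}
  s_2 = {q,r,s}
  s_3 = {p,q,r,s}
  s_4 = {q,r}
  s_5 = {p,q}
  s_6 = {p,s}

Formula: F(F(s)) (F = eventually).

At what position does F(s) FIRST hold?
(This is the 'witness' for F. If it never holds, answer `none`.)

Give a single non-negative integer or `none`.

Answer: 0

Derivation:
s_0={p,q,r}: F(s)=True s=False
s_1={q}: F(s)=True s=False
s_2={q,r,s}: F(s)=True s=True
s_3={p,q,r,s}: F(s)=True s=True
s_4={q,r}: F(s)=True s=False
s_5={p,q}: F(s)=True s=False
s_6={p,s}: F(s)=True s=True
F(F(s)) holds; first witness at position 0.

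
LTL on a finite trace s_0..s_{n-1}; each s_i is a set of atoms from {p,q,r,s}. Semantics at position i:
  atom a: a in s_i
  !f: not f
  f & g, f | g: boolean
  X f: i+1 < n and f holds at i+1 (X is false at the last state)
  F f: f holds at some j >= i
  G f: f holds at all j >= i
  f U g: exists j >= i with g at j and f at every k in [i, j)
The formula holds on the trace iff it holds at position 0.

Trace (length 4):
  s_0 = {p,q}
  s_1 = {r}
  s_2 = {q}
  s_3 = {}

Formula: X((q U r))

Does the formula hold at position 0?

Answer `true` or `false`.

Answer: true

Derivation:
s_0={p,q}: X((q U r))=True (q U r)=True q=True r=False
s_1={r}: X((q U r))=False (q U r)=True q=False r=True
s_2={q}: X((q U r))=False (q U r)=False q=True r=False
s_3={}: X((q U r))=False (q U r)=False q=False r=False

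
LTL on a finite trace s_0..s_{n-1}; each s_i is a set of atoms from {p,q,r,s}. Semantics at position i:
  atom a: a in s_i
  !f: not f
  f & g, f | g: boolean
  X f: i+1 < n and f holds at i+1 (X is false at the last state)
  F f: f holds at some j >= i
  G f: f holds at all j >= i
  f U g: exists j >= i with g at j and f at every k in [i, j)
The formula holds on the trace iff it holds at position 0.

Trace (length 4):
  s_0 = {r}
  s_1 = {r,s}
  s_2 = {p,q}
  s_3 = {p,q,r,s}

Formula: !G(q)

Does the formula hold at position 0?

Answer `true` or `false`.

s_0={r}: !G(q)=True G(q)=False q=False
s_1={r,s}: !G(q)=True G(q)=False q=False
s_2={p,q}: !G(q)=False G(q)=True q=True
s_3={p,q,r,s}: !G(q)=False G(q)=True q=True

Answer: true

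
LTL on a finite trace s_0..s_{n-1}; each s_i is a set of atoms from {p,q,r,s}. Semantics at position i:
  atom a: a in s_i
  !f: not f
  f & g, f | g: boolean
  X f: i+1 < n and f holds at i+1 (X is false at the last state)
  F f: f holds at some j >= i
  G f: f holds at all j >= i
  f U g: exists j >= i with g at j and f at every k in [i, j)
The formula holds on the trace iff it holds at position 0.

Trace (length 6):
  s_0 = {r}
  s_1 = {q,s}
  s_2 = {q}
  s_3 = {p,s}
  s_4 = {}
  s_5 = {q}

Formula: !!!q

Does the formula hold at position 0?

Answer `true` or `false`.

s_0={r}: !!!q=True !!q=False !q=True q=False
s_1={q,s}: !!!q=False !!q=True !q=False q=True
s_2={q}: !!!q=False !!q=True !q=False q=True
s_3={p,s}: !!!q=True !!q=False !q=True q=False
s_4={}: !!!q=True !!q=False !q=True q=False
s_5={q}: !!!q=False !!q=True !q=False q=True

Answer: true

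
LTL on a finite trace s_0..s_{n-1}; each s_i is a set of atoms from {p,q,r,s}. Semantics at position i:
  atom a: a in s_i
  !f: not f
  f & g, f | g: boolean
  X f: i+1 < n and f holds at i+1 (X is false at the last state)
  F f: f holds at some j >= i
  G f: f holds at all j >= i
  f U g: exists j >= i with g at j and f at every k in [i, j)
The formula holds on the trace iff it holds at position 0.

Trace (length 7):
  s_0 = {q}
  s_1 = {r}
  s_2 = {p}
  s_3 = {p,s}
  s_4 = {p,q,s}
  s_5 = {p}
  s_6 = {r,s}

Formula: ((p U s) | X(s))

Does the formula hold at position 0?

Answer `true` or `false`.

s_0={q}: ((p U s) | X(s))=False (p U s)=False p=False s=False X(s)=False
s_1={r}: ((p U s) | X(s))=False (p U s)=False p=False s=False X(s)=False
s_2={p}: ((p U s) | X(s))=True (p U s)=True p=True s=False X(s)=True
s_3={p,s}: ((p U s) | X(s))=True (p U s)=True p=True s=True X(s)=True
s_4={p,q,s}: ((p U s) | X(s))=True (p U s)=True p=True s=True X(s)=False
s_5={p}: ((p U s) | X(s))=True (p U s)=True p=True s=False X(s)=True
s_6={r,s}: ((p U s) | X(s))=True (p U s)=True p=False s=True X(s)=False

Answer: false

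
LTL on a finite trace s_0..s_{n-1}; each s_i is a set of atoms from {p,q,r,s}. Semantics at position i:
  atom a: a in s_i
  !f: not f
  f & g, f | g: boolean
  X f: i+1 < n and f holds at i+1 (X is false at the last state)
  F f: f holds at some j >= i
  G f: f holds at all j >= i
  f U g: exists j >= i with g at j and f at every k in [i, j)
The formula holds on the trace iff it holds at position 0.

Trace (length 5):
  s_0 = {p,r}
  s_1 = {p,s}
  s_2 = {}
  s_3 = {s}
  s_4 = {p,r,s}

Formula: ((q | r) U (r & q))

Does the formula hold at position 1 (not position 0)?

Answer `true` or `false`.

s_0={p,r}: ((q | r) U (r & q))=False (q | r)=True q=False r=True (r & q)=False
s_1={p,s}: ((q | r) U (r & q))=False (q | r)=False q=False r=False (r & q)=False
s_2={}: ((q | r) U (r & q))=False (q | r)=False q=False r=False (r & q)=False
s_3={s}: ((q | r) U (r & q))=False (q | r)=False q=False r=False (r & q)=False
s_4={p,r,s}: ((q | r) U (r & q))=False (q | r)=True q=False r=True (r & q)=False
Evaluating at position 1: result = False

Answer: false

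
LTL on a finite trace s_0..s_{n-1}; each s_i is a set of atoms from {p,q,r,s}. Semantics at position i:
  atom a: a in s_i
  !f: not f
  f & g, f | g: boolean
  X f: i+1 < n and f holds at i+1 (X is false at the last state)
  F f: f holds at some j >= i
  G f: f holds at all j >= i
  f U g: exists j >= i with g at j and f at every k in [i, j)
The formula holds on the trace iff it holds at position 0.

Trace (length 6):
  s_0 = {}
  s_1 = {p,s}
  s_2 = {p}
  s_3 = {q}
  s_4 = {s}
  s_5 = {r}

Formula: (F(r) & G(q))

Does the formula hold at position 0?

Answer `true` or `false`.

Answer: false

Derivation:
s_0={}: (F(r) & G(q))=False F(r)=True r=False G(q)=False q=False
s_1={p,s}: (F(r) & G(q))=False F(r)=True r=False G(q)=False q=False
s_2={p}: (F(r) & G(q))=False F(r)=True r=False G(q)=False q=False
s_3={q}: (F(r) & G(q))=False F(r)=True r=False G(q)=False q=True
s_4={s}: (F(r) & G(q))=False F(r)=True r=False G(q)=False q=False
s_5={r}: (F(r) & G(q))=False F(r)=True r=True G(q)=False q=False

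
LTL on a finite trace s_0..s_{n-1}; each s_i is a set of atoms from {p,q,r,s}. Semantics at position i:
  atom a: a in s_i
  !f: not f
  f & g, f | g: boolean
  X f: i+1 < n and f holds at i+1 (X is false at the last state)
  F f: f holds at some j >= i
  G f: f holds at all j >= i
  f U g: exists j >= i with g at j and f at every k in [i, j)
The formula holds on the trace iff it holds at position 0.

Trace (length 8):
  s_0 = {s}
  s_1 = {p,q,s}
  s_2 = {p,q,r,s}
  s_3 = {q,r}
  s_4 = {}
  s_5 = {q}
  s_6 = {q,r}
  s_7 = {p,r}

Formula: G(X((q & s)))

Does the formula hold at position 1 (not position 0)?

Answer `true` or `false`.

s_0={s}: G(X((q & s)))=False X((q & s))=True (q & s)=False q=False s=True
s_1={p,q,s}: G(X((q & s)))=False X((q & s))=True (q & s)=True q=True s=True
s_2={p,q,r,s}: G(X((q & s)))=False X((q & s))=False (q & s)=True q=True s=True
s_3={q,r}: G(X((q & s)))=False X((q & s))=False (q & s)=False q=True s=False
s_4={}: G(X((q & s)))=False X((q & s))=False (q & s)=False q=False s=False
s_5={q}: G(X((q & s)))=False X((q & s))=False (q & s)=False q=True s=False
s_6={q,r}: G(X((q & s)))=False X((q & s))=False (q & s)=False q=True s=False
s_7={p,r}: G(X((q & s)))=False X((q & s))=False (q & s)=False q=False s=False
Evaluating at position 1: result = False

Answer: false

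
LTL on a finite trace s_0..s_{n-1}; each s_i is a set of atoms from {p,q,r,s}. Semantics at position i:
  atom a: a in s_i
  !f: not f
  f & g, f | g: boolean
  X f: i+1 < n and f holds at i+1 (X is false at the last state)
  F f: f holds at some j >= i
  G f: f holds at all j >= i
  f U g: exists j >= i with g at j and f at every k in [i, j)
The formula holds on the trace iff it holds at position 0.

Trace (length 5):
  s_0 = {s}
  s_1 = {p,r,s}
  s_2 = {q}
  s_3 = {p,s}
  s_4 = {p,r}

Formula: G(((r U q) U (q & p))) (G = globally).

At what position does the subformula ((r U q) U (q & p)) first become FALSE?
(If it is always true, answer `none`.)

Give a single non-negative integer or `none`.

Answer: 0

Derivation:
s_0={s}: ((r U q) U (q & p))=False (r U q)=False r=False q=False (q & p)=False p=False
s_1={p,r,s}: ((r U q) U (q & p))=False (r U q)=True r=True q=False (q & p)=False p=True
s_2={q}: ((r U q) U (q & p))=False (r U q)=True r=False q=True (q & p)=False p=False
s_3={p,s}: ((r U q) U (q & p))=False (r U q)=False r=False q=False (q & p)=False p=True
s_4={p,r}: ((r U q) U (q & p))=False (r U q)=False r=True q=False (q & p)=False p=True
G(((r U q) U (q & p))) holds globally = False
First violation at position 0.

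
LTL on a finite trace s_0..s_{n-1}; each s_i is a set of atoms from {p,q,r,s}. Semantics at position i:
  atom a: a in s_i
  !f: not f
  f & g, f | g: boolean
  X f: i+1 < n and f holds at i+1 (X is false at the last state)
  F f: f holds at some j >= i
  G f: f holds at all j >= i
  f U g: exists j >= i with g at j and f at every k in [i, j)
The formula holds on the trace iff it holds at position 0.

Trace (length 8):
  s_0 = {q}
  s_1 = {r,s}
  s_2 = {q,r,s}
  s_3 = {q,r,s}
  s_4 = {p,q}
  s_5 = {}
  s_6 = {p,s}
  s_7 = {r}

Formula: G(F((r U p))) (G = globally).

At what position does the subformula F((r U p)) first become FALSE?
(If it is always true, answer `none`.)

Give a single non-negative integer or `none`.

Answer: 7

Derivation:
s_0={q}: F((r U p))=True (r U p)=False r=False p=False
s_1={r,s}: F((r U p))=True (r U p)=True r=True p=False
s_2={q,r,s}: F((r U p))=True (r U p)=True r=True p=False
s_3={q,r,s}: F((r U p))=True (r U p)=True r=True p=False
s_4={p,q}: F((r U p))=True (r U p)=True r=False p=True
s_5={}: F((r U p))=True (r U p)=False r=False p=False
s_6={p,s}: F((r U p))=True (r U p)=True r=False p=True
s_7={r}: F((r U p))=False (r U p)=False r=True p=False
G(F((r U p))) holds globally = False
First violation at position 7.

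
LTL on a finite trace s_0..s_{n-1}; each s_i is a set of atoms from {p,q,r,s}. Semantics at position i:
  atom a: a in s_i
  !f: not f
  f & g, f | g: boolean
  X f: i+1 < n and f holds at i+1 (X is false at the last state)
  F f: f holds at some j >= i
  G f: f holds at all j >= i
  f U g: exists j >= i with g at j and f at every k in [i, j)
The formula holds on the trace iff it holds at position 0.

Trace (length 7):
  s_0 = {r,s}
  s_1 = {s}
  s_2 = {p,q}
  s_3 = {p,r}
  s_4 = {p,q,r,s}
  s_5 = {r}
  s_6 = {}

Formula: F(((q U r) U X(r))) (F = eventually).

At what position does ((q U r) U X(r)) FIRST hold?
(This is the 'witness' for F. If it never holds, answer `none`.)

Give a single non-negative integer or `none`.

s_0={r,s}: ((q U r) U X(r))=False (q U r)=True q=False r=True X(r)=False
s_1={s}: ((q U r) U X(r))=False (q U r)=False q=False r=False X(r)=False
s_2={p,q}: ((q U r) U X(r))=True (q U r)=True q=True r=False X(r)=True
s_3={p,r}: ((q U r) U X(r))=True (q U r)=True q=False r=True X(r)=True
s_4={p,q,r,s}: ((q U r) U X(r))=True (q U r)=True q=True r=True X(r)=True
s_5={r}: ((q U r) U X(r))=False (q U r)=True q=False r=True X(r)=False
s_6={}: ((q U r) U X(r))=False (q U r)=False q=False r=False X(r)=False
F(((q U r) U X(r))) holds; first witness at position 2.

Answer: 2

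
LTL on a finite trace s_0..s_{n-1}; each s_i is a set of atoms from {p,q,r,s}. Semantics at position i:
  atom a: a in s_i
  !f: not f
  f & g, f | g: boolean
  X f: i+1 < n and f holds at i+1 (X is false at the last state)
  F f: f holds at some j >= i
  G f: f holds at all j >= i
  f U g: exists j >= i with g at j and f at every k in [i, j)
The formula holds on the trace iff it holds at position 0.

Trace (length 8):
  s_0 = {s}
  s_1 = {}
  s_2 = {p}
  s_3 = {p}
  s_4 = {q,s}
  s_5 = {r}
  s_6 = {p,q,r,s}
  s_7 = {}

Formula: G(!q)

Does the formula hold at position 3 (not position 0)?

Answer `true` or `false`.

Answer: false

Derivation:
s_0={s}: G(!q)=False !q=True q=False
s_1={}: G(!q)=False !q=True q=False
s_2={p}: G(!q)=False !q=True q=False
s_3={p}: G(!q)=False !q=True q=False
s_4={q,s}: G(!q)=False !q=False q=True
s_5={r}: G(!q)=False !q=True q=False
s_6={p,q,r,s}: G(!q)=False !q=False q=True
s_7={}: G(!q)=True !q=True q=False
Evaluating at position 3: result = False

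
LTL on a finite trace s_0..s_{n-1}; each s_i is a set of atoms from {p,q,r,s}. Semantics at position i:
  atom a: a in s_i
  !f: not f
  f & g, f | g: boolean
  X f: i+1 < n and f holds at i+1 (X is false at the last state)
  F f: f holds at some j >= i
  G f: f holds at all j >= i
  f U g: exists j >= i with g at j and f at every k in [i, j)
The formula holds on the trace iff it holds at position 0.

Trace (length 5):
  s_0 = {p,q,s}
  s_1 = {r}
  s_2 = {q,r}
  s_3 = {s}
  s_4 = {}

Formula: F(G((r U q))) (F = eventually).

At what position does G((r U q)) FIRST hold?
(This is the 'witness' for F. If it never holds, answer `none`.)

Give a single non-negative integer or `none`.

Answer: none

Derivation:
s_0={p,q,s}: G((r U q))=False (r U q)=True r=False q=True
s_1={r}: G((r U q))=False (r U q)=True r=True q=False
s_2={q,r}: G((r U q))=False (r U q)=True r=True q=True
s_3={s}: G((r U q))=False (r U q)=False r=False q=False
s_4={}: G((r U q))=False (r U q)=False r=False q=False
F(G((r U q))) does not hold (no witness exists).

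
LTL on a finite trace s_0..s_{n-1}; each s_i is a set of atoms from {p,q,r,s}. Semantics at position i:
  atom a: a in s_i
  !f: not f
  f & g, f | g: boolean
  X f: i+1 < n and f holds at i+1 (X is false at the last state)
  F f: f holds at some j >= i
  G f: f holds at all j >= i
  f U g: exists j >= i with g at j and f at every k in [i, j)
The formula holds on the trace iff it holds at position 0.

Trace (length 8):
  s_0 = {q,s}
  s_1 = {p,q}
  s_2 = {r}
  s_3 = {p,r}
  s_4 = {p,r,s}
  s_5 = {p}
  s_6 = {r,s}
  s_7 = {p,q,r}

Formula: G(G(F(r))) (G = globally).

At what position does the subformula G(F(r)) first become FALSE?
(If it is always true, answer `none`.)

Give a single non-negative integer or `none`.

Answer: none

Derivation:
s_0={q,s}: G(F(r))=True F(r)=True r=False
s_1={p,q}: G(F(r))=True F(r)=True r=False
s_2={r}: G(F(r))=True F(r)=True r=True
s_3={p,r}: G(F(r))=True F(r)=True r=True
s_4={p,r,s}: G(F(r))=True F(r)=True r=True
s_5={p}: G(F(r))=True F(r)=True r=False
s_6={r,s}: G(F(r))=True F(r)=True r=True
s_7={p,q,r}: G(F(r))=True F(r)=True r=True
G(G(F(r))) holds globally = True
No violation — formula holds at every position.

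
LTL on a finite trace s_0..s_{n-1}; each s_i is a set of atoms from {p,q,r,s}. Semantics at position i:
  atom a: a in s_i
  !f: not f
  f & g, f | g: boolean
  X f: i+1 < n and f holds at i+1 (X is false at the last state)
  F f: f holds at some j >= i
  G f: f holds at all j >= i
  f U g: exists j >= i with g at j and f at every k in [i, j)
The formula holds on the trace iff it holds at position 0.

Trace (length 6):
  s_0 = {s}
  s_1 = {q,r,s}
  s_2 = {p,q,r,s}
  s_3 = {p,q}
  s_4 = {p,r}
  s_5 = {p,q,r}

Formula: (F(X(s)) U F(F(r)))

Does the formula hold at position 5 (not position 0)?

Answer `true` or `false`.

s_0={s}: (F(X(s)) U F(F(r)))=True F(X(s))=True X(s)=True s=True F(F(r))=True F(r)=True r=False
s_1={q,r,s}: (F(X(s)) U F(F(r)))=True F(X(s))=True X(s)=True s=True F(F(r))=True F(r)=True r=True
s_2={p,q,r,s}: (F(X(s)) U F(F(r)))=True F(X(s))=False X(s)=False s=True F(F(r))=True F(r)=True r=True
s_3={p,q}: (F(X(s)) U F(F(r)))=True F(X(s))=False X(s)=False s=False F(F(r))=True F(r)=True r=False
s_4={p,r}: (F(X(s)) U F(F(r)))=True F(X(s))=False X(s)=False s=False F(F(r))=True F(r)=True r=True
s_5={p,q,r}: (F(X(s)) U F(F(r)))=True F(X(s))=False X(s)=False s=False F(F(r))=True F(r)=True r=True
Evaluating at position 5: result = True

Answer: true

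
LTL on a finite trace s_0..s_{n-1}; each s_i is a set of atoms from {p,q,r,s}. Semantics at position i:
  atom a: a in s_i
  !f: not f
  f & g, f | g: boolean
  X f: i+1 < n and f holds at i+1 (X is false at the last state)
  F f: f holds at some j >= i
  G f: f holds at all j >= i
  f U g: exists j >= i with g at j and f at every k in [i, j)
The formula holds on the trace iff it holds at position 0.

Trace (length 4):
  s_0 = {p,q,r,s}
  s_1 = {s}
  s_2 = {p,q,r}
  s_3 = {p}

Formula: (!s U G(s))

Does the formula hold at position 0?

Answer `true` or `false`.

s_0={p,q,r,s}: (!s U G(s))=False !s=False s=True G(s)=False
s_1={s}: (!s U G(s))=False !s=False s=True G(s)=False
s_2={p,q,r}: (!s U G(s))=False !s=True s=False G(s)=False
s_3={p}: (!s U G(s))=False !s=True s=False G(s)=False

Answer: false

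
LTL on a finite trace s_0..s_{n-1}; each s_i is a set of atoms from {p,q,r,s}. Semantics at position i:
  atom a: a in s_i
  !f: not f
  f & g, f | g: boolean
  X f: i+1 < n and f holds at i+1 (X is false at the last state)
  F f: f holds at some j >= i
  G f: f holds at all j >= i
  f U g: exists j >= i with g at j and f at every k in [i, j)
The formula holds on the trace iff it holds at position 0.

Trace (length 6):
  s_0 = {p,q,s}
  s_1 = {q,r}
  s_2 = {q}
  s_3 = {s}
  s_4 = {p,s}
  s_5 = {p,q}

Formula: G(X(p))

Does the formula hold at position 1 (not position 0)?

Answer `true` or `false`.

s_0={p,q,s}: G(X(p))=False X(p)=False p=True
s_1={q,r}: G(X(p))=False X(p)=False p=False
s_2={q}: G(X(p))=False X(p)=False p=False
s_3={s}: G(X(p))=False X(p)=True p=False
s_4={p,s}: G(X(p))=False X(p)=True p=True
s_5={p,q}: G(X(p))=False X(p)=False p=True
Evaluating at position 1: result = False

Answer: false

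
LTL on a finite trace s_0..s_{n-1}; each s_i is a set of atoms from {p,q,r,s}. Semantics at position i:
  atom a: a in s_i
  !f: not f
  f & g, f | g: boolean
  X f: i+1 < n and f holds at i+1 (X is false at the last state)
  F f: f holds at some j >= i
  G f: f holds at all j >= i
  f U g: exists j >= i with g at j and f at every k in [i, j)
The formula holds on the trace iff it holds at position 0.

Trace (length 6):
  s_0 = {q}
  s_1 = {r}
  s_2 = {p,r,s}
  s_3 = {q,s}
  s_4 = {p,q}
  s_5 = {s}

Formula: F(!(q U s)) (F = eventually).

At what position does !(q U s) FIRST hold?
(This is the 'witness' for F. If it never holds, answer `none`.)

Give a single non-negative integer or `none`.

Answer: 0

Derivation:
s_0={q}: !(q U s)=True (q U s)=False q=True s=False
s_1={r}: !(q U s)=True (q U s)=False q=False s=False
s_2={p,r,s}: !(q U s)=False (q U s)=True q=False s=True
s_3={q,s}: !(q U s)=False (q U s)=True q=True s=True
s_4={p,q}: !(q U s)=False (q U s)=True q=True s=False
s_5={s}: !(q U s)=False (q U s)=True q=False s=True
F(!(q U s)) holds; first witness at position 0.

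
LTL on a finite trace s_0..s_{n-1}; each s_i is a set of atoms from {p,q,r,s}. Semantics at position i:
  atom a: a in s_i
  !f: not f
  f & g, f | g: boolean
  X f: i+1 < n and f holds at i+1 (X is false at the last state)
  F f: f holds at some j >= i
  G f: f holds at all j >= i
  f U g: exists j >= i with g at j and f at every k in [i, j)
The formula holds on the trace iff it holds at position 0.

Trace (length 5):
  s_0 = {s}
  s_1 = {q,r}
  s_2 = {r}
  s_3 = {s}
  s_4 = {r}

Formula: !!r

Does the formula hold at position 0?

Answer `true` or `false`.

s_0={s}: !!r=False !r=True r=False
s_1={q,r}: !!r=True !r=False r=True
s_2={r}: !!r=True !r=False r=True
s_3={s}: !!r=False !r=True r=False
s_4={r}: !!r=True !r=False r=True

Answer: false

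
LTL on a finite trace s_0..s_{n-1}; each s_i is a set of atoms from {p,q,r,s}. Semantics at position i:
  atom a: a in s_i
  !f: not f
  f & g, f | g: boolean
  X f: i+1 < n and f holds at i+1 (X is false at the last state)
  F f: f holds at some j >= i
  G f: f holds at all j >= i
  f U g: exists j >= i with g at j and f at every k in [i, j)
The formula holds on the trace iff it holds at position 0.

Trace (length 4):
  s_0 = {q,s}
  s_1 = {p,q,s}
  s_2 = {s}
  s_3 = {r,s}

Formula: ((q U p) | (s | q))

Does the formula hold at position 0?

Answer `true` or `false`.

Answer: true

Derivation:
s_0={q,s}: ((q U p) | (s | q))=True (q U p)=True q=True p=False (s | q)=True s=True
s_1={p,q,s}: ((q U p) | (s | q))=True (q U p)=True q=True p=True (s | q)=True s=True
s_2={s}: ((q U p) | (s | q))=True (q U p)=False q=False p=False (s | q)=True s=True
s_3={r,s}: ((q U p) | (s | q))=True (q U p)=False q=False p=False (s | q)=True s=True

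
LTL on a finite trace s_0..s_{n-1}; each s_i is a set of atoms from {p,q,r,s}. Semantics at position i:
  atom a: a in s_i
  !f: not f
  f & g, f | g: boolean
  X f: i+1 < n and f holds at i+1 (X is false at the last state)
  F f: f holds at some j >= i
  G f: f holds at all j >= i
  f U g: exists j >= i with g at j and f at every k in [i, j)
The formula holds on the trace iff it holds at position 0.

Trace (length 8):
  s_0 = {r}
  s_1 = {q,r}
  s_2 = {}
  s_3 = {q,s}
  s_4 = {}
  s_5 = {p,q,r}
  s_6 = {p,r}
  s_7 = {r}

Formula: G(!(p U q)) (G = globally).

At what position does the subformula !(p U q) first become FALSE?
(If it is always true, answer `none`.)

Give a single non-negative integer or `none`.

Answer: 1

Derivation:
s_0={r}: !(p U q)=True (p U q)=False p=False q=False
s_1={q,r}: !(p U q)=False (p U q)=True p=False q=True
s_2={}: !(p U q)=True (p U q)=False p=False q=False
s_3={q,s}: !(p U q)=False (p U q)=True p=False q=True
s_4={}: !(p U q)=True (p U q)=False p=False q=False
s_5={p,q,r}: !(p U q)=False (p U q)=True p=True q=True
s_6={p,r}: !(p U q)=True (p U q)=False p=True q=False
s_7={r}: !(p U q)=True (p U q)=False p=False q=False
G(!(p U q)) holds globally = False
First violation at position 1.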